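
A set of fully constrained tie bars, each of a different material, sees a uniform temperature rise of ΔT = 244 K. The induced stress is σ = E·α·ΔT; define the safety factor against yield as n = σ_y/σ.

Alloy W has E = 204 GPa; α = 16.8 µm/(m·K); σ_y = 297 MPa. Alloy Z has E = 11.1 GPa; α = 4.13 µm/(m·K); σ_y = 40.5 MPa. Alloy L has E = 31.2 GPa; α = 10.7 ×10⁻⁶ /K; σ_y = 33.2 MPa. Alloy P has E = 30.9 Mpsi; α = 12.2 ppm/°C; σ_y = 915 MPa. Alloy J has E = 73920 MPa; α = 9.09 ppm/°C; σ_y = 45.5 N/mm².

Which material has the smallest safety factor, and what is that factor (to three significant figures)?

Converting E to GPa, α to ×10⁻⁶/K, σ_y to MPa, then σ and n for each:
  alloy W: E = 204.0, α = 16.8, σ_y = 297.0 → σ = 836 MPa, n = 0.355
  alloy Z: E = 11.10, α = 4.13, σ_y = 40.50 → σ = 11.2 MPa, n = 3.62
  alloy L: E = 31.20, α = 10.7, σ_y = 33.20 → σ = 81.5 MPa, n = 0.408
  alloy P: E = 213.0, α = 12.2, σ_y = 915.0 → σ = 634 MPa, n = 1.44
  alloy J: E = 73.92, α = 9.09, σ_y = 45.50 → σ = 164 MPa, n = 0.278
Smallest n: alloy J with n = 0.278.

alloy J, n = 0.278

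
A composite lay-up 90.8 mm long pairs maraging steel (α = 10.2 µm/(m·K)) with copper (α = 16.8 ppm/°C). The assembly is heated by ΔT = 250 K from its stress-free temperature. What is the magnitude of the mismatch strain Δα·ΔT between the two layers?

1.65×10⁻³

Δα = |10.2 − 16.8|×10⁻⁶/K = 6.60×10⁻⁶/K.
Mismatch strain = Δα·ΔT = 6.60×10⁻⁶ × 250.0 = 1.65×10⁻³.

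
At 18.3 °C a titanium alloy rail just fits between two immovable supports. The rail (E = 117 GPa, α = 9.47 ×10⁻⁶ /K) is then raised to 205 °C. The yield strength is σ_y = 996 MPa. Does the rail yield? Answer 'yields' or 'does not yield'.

ΔT = 186.7 K. Constrained thermal stress σ = E·α·ΔT = 117.0×10³ MPa × 9.47×10⁻⁶ × 186.7 = 207 MPa (compressive).
Compare to σ_y = 996 MPa: σ < σ_y, so it does not yield.

does not yield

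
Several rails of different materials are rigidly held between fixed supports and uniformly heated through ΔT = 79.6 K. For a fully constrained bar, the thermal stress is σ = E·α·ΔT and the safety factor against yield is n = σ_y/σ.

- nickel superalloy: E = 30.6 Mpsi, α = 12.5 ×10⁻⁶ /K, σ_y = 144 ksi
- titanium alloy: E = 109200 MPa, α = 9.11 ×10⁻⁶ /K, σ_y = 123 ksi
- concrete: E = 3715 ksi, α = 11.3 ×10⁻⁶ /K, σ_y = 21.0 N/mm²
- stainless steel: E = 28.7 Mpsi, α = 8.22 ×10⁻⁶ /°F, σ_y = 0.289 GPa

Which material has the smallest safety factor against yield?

concrete

Converting E to GPa, α to ×10⁻⁶/K, σ_y to MPa, then σ and n for each:
  nickel superalloy: E = 211.0, α = 12.5, σ_y = 992.8 → σ = 210 MPa, n = 4.73
  titanium alloy: E = 109.2, α = 9.11, σ_y = 848.1 → σ = 79.2 MPa, n = 10.7
  concrete: E = 25.61, α = 11.3, σ_y = 21.00 → σ = 23.0 MPa, n = 0.911
  stainless steel: E = 197.9, α = 14.8, σ_y = 289.0 → σ = 233 MPa, n = 1.24
Smallest n: concrete with n = 0.911.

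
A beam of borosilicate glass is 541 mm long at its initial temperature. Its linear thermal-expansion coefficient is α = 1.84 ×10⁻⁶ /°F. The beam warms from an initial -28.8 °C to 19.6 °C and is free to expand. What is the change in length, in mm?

Convert α: 1.84×10⁻⁶/°F × (9/5) = 3.31×10⁻⁶/K.
ΔT = 19.6 − (-28.8) = 48.40 K.
ΔL = α·L₀·ΔT = 3.31×10⁻⁶ × 541 mm × 48.40 K = 0.0867 mm.

0.0867 mm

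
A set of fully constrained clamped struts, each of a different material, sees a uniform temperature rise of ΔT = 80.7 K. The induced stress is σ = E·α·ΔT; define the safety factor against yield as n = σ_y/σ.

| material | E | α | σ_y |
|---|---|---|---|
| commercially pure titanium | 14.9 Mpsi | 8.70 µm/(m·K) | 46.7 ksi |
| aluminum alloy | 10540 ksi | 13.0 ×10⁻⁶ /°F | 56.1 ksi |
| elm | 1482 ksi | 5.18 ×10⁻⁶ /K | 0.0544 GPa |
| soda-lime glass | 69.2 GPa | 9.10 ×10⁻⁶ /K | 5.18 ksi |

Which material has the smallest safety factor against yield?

soda-lime glass

In consistent units (E in GPa, α in ×10⁻⁶/K, σ_y in MPa):
  commercially pure titanium: E = 102.7, α = 8.70, σ_y = 322.0 → σ = 72.1 MPa, n = 4.46
  aluminum alloy: E = 72.67, α = 23.4, σ_y = 386.8 → σ = 137 MPa, n = 2.82
  elm: E = 10.22, α = 5.18, σ_y = 54.40 → σ = 4.27 MPa, n = 12.7
  soda-lime glass: E = 69.20, α = 9.10, σ_y = 35.71 → σ = 50.8 MPa, n = 0.703
Soda-lime glass has the lowest safety factor, n = 0.703.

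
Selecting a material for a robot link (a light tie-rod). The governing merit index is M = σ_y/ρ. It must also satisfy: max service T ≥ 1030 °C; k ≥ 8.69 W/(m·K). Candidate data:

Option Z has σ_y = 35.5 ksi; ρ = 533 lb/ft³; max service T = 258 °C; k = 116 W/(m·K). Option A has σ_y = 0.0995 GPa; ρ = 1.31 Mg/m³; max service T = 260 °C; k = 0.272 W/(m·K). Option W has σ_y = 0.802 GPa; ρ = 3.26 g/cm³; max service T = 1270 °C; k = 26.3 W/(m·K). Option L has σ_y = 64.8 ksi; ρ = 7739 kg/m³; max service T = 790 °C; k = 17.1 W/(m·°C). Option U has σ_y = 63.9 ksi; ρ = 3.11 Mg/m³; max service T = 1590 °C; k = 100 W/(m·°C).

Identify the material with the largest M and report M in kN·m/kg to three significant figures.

Screen on constraints: max service T ≥ 1030 °C; k ≥ 8.69 W/(m·K). Survivors: option W, option U.
In SI units:
  option W: σ_y = 802.0 MPa, ρ = 3260 kg/m³
  option U: σ_y = 440.6 MPa, ρ = 3110 kg/m³
  option W: M = 246 kN·m/kg
  option U: M = 142 kN·m/kg
Option W has the largest M.

option W, M = 246 kN·m/kg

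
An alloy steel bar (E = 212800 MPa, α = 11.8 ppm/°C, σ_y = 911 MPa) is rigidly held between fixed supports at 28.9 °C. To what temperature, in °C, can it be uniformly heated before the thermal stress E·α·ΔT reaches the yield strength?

392 °C

E = 212800 MPa = 212.8 GPa.
E·α·ΔT = 911.0 MPa ⇒ ΔT = 911.0 / (212.8×10³ × 11.8×10⁻⁶) = 362.8 K.
T = 28.9 + 362.8 = 391.7 °C.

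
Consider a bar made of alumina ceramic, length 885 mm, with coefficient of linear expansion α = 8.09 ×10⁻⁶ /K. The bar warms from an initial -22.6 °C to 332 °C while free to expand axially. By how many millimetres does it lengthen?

ΔT = 332 − (-22.6) = 354.6 K.
ΔL = α·L₀·ΔT = 8.09×10⁻⁶ × 885 mm × 354.6 K = 2.54 mm.

2.54 mm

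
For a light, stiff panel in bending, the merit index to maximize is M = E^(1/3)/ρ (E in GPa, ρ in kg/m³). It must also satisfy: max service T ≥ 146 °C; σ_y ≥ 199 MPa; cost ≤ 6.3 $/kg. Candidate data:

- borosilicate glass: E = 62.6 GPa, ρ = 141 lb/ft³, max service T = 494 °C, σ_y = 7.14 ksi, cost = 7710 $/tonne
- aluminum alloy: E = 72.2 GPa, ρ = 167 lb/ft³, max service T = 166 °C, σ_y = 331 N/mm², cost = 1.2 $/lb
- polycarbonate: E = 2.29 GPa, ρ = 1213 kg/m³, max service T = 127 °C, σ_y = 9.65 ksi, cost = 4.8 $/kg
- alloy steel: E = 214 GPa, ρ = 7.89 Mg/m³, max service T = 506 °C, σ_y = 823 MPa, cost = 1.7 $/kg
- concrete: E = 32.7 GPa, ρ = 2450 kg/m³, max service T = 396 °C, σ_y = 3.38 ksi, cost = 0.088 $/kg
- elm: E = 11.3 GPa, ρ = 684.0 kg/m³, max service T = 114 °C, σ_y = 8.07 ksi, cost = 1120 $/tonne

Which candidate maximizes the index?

Screen on constraints: max service T ≥ 146 °C; σ_y ≥ 199 MPa; cost ≤ 6.3 $/kg. Survivors: aluminum alloy, alloy steel.
In SI units:
  aluminum alloy: E = 72.20 GPa, ρ = 2675 kg/m³
  alloy steel: E = 214.0 GPa, ρ = 7890 kg/m³
  aluminum alloy: M = 1.56×10⁻³
  alloy steel: M = 0.758×10⁻³
Aluminum alloy has the largest M.

aluminum alloy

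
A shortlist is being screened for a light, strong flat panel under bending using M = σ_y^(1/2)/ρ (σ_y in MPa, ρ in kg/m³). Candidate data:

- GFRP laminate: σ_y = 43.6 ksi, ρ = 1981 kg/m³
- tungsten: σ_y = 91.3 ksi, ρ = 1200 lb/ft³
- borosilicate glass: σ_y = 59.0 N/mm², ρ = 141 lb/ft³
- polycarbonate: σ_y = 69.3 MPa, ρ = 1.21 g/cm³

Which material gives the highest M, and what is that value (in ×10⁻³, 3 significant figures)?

After converting to SI:
  GFRP laminate: σ_y = 300.6 MPa, ρ = 1981 kg/m³
  tungsten: σ_y = 629.5 MPa, ρ = 19220 kg/m³
  borosilicate glass: σ_y = 59.00 MPa, ρ = 2259 kg/m³
  polycarbonate: σ_y = 69.30 MPa, ρ = 1210 kg/m³
  GFRP laminate: M = 8.75×10⁻³
  polycarbonate: M = 6.88×10⁻³
  borosilicate glass: M = 3.40×10⁻³
  tungsten: M = 1.31×10⁻³
Highest index: GFRP laminate.

GFRP laminate, M = 8.75×10⁻³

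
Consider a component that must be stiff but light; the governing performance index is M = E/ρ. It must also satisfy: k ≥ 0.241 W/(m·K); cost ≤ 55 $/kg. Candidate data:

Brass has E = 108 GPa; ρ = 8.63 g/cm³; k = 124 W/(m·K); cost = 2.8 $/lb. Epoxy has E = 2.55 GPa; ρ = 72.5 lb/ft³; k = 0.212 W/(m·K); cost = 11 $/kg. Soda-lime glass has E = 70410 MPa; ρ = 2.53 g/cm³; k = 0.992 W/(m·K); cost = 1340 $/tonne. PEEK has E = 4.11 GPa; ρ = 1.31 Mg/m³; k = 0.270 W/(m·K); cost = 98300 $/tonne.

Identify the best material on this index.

Screen on constraints: k ≥ 0.241 W/(m·K); cost ≤ 55 $/kg. Survivors: brass, soda-lime glass.
In SI units:
  brass: E = 108.0 GPa, ρ = 8630 kg/m³
  soda-lime glass: E = 70.41 GPa, ρ = 2530 kg/m³
  soda-lime glass: M = 27.8 MN·m/kg
  brass: M = 12.5 MN·m/kg
Soda-lime glass has the largest M.

soda-lime glass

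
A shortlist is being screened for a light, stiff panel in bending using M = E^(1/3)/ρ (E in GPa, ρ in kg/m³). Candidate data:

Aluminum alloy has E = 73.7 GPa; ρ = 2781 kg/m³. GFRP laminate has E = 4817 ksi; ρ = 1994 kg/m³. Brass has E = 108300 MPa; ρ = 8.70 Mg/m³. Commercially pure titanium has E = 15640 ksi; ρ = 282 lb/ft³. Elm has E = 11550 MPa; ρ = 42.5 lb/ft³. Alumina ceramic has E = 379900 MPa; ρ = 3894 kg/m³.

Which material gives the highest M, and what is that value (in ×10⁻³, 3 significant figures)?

Convert each candidate to consistent units, then evaluate M:
  aluminum alloy: E = 73.70 GPa, ρ = 2781 kg/m³
  GFRP laminate: E = 33.21 GPa, ρ = 1994 kg/m³
  brass: E = 108.3 GPa, ρ = 8700 kg/m³
  commercially pure titanium: E = 107.8 GPa, ρ = 4517 kg/m³
  elm: E = 11.55 GPa, ρ = 680.8 kg/m³
  alumina ceramic: E = 379.9 GPa, ρ = 3894 kg/m³
  elm: M = 3.32×10⁻³
  alumina ceramic: M = 1.86×10⁻³
  GFRP laminate: M = 1.61×10⁻³
  aluminum alloy: M = 1.51×10⁻³
  commercially pure titanium: M = 1.05×10⁻³
  brass: M = 0.548×10⁻³
The maximum is for elm.

elm, M = 3.32×10⁻³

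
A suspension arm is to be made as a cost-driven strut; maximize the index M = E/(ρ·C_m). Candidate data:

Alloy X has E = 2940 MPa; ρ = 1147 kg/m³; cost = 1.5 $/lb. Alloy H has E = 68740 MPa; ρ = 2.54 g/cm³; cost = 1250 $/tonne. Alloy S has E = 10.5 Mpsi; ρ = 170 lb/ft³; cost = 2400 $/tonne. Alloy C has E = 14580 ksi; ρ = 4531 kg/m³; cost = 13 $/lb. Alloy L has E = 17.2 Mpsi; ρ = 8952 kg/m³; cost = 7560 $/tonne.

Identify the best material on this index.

alloy H

Normalizing units and computing the index:
  alloy X: E = 2.940 GPa, ρ = 1147 kg/m³, cost = 3.307 $/kg
  alloy H: E = 68.74 GPa, ρ = 2540 kg/m³, cost = 1.250 $/kg
  alloy S: E = 72.39 GPa, ρ = 2723 kg/m³, cost = 2.400 $/kg
  alloy C: E = 100.5 GPa, ρ = 4531 kg/m³, cost = 28.66 $/kg
  alloy L: E = 118.6 GPa, ρ = 8952 kg/m³, cost = 7.560 $/kg
  alloy H: M = 21.7 MN·m per $
  alloy S: M = 11.1 MN·m per $
  alloy L: M = 1.75 MN·m per $
  alloy X: M = 0.775 MN·m per $
  alloy C: M = 0.774 MN·m per $
The maximum is for alloy H.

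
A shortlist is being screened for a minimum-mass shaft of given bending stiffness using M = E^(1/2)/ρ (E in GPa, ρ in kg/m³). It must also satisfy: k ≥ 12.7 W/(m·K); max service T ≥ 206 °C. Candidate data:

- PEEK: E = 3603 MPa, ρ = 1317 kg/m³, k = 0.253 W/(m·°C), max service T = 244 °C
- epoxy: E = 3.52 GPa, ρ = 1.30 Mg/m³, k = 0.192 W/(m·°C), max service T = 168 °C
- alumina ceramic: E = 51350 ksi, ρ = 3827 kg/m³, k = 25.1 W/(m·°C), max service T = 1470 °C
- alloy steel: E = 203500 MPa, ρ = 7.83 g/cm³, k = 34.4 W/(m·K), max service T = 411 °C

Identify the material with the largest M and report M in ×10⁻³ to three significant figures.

alumina ceramic, M = 4.92×10⁻³

Screen on constraints: k ≥ 12.7 W/(m·K); max service T ≥ 206 °C. Survivors: alumina ceramic, alloy steel.
In SI units:
  alumina ceramic: E = 354.0 GPa, ρ = 3827 kg/m³
  alloy steel: E = 203.5 GPa, ρ = 7830 kg/m³
  alumina ceramic: M = 4.92×10⁻³
  alloy steel: M = 1.82×10⁻³
The maximum is for alumina ceramic.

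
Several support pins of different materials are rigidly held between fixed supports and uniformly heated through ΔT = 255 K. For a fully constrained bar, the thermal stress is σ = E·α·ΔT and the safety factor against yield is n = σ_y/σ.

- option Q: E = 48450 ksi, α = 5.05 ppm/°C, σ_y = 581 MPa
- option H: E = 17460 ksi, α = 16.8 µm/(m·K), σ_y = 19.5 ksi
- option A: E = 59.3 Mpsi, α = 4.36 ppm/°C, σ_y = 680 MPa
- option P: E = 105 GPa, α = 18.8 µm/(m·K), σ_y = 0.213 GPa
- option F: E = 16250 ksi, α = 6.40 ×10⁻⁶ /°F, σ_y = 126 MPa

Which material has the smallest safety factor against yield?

option H

Per material, after unit conversion:
  option Q: E = 334.1, α = 5.05, σ_y = 581.0 → σ = 430 MPa, n = 1.35
  option H: E = 120.4, α = 16.8, σ_y = 134.4 → σ = 516 MPa, n = 0.261
  option A: E = 408.9, α = 4.36, σ_y = 680.0 → σ = 455 MPa, n = 1.50
  option P: E = 105.0, α = 18.8, σ_y = 213.0 → σ = 503 MPa, n = 0.423
  option F: E = 112.0, α = 11.5, σ_y = 126.0 → σ = 329 MPa, n = 0.383
The minimum is option H at n = 0.261.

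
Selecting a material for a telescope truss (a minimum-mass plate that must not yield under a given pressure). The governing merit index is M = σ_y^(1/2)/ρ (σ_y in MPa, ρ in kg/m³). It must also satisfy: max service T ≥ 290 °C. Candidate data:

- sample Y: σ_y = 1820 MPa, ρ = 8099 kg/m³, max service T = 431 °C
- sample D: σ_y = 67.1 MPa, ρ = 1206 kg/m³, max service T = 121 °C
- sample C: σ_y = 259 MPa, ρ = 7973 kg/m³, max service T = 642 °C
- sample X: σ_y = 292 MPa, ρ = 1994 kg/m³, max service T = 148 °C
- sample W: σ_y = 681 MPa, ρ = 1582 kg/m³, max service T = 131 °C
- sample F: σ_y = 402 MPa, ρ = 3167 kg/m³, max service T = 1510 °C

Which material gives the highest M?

Screen on constraints: max service T ≥ 290 °C. Survivors: sample Y, sample C, sample F.
Computing M directly (units already consistent):
  sample F: M = 6.33×10⁻³
  sample Y: M = 5.27×10⁻³
  sample C: M = 2.02×10⁻³
Sample F has the largest M.

sample F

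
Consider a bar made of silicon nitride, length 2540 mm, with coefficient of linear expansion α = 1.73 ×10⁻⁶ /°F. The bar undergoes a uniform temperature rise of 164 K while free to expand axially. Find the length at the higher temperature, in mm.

2541.3 mm

Convert α: 1.73×10⁻⁶/°F × (9/5) = 3.11×10⁻⁶/K.
ΔL = α·L₀·ΔT = 3.11×10⁻⁶ × 2540 mm × 164.0 K = 1.30 mm.
L = L₀ + ΔL = 2540 + 1.30 = 2541.3 mm.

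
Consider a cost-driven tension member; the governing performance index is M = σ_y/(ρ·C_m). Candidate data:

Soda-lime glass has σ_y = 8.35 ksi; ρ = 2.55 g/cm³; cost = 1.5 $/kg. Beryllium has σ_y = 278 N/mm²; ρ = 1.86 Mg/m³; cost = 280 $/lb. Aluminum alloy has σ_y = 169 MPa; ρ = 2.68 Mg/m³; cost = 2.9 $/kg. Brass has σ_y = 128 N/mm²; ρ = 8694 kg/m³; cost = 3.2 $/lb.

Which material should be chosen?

Normalizing units and computing the index:
  soda-lime glass: σ_y = 57.57 MPa, ρ = 2550 kg/m³, cost = 1.500 $/kg
  beryllium: σ_y = 278.0 MPa, ρ = 1860 kg/m³, cost = 617.3 $/kg
  aluminum alloy: σ_y = 169.0 MPa, ρ = 2680 kg/m³, cost = 2.900 $/kg
  brass: σ_y = 128.0 MPa, ρ = 8694 kg/m³, cost = 7.055 $/kg
  aluminum alloy: M = 21.7 kN·m per $
  soda-lime glass: M = 15.1 kN·m per $
  brass: M = 2.09 kN·m per $
  beryllium: M = 0.242 kN·m per $
The maximum is for aluminum alloy.

aluminum alloy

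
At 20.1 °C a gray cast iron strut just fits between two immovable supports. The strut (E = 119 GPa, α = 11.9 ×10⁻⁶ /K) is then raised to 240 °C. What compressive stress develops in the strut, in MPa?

ΔT = 219.9 K. Constrained thermal stress σ = E·α·ΔT = 119.0×10³ MPa × 11.9×10⁻⁶ × 219.9 = 311 MPa (compressive).

311 MPa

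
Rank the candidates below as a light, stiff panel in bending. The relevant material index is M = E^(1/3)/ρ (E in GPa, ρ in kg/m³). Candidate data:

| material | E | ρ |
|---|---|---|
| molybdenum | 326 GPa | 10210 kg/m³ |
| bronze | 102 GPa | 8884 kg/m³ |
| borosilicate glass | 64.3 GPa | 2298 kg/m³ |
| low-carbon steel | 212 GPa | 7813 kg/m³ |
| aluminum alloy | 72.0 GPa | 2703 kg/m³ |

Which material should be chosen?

borosilicate glass

Computing M directly (units already consistent):
  borosilicate glass: M = 1.74×10⁻³
  aluminum alloy: M = 1.54×10⁻³
  low-carbon steel: M = 0.763×10⁻³
  molybdenum: M = 0.674×10⁻³
  bronze: M = 0.526×10⁻³
Borosilicate glass has the largest M.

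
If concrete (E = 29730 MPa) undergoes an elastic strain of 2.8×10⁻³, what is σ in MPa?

83.2 MPa

E = 29730 MPa = 29.73 GPa.
σ = E·ε = 29730 MPa × 2.8×10⁻³ = 83.2 MPa.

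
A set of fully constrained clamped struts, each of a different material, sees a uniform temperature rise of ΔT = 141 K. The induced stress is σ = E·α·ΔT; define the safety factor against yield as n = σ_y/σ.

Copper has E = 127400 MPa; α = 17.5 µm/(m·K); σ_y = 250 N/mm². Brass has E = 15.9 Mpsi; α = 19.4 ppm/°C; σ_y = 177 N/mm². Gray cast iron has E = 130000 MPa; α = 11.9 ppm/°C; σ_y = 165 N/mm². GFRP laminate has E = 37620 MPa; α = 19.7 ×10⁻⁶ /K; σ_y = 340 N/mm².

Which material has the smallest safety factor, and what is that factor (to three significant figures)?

Per material, after unit conversion:
  copper: E = 127.4, α = 17.5, σ_y = 250.0 → σ = 314 MPa, n = 0.795
  brass: E = 109.6, α = 19.4, σ_y = 177.0 → σ = 300 MPa, n = 0.590
  gray cast iron: E = 130.0, α = 11.9, σ_y = 165.0 → σ = 218 MPa, n = 0.756
  GFRP laminate: E = 37.62, α = 19.7, σ_y = 340.0 → σ = 104 MPa, n = 3.25
Brass has the lowest safety factor, n = 0.590.

brass, n = 0.590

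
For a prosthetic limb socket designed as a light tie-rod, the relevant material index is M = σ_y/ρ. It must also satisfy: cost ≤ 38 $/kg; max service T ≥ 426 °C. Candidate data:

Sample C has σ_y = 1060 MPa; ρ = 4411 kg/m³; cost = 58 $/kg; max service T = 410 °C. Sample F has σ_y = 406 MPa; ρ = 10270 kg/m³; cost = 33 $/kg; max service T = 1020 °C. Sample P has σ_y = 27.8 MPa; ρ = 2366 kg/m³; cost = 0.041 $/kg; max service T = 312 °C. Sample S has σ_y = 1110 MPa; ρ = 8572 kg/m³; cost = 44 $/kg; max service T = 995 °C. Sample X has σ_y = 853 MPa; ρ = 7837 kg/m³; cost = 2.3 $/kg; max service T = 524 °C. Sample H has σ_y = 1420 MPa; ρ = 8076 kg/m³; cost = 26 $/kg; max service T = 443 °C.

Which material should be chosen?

sample H

Screen on constraints: cost ≤ 38 $/kg; max service T ≥ 426 °C. Survivors: sample F, sample X, sample H.
Per-candidate index values:
  sample H: M = 176 kN·m/kg
  sample X: M = 109 kN·m/kg
  sample F: M = 39.5 kN·m/kg
Sample H has the largest M.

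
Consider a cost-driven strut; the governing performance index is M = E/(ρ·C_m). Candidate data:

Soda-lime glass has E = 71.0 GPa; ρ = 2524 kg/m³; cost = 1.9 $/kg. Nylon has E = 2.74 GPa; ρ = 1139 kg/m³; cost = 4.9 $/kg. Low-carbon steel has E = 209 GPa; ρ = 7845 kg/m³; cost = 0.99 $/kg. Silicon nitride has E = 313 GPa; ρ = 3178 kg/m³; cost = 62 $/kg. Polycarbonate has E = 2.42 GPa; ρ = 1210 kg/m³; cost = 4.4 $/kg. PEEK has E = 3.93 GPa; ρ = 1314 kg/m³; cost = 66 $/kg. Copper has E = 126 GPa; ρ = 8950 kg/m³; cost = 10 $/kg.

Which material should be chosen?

Computing M directly (units already consistent):
  low-carbon steel: M = 26.9 MN·m per $
  soda-lime glass: M = 14.8 MN·m per $
  silicon nitride: M = 1.59 MN·m per $
  copper: M = 1.41 MN·m per $
  nylon: M = 0.491 MN·m per $
  polycarbonate: M = 0.455 MN·m per $
  PEEK: M = 0.0453 MN·m per $
Highest index: low-carbon steel.

low-carbon steel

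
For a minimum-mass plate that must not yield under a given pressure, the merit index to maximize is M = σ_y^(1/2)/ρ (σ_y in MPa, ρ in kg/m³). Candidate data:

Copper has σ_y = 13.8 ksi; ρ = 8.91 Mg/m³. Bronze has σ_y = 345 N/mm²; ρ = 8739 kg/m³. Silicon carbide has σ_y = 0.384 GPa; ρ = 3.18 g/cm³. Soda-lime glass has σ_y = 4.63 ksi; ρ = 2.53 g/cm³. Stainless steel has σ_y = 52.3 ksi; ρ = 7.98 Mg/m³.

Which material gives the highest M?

After converting to SI:
  copper: σ_y = 95.15 MPa, ρ = 8910 kg/m³
  bronze: σ_y = 345.0 MPa, ρ = 8739 kg/m³
  silicon carbide: σ_y = 384.0 MPa, ρ = 3180 kg/m³
  soda-lime glass: σ_y = 31.92 MPa, ρ = 2530 kg/m³
  stainless steel: σ_y = 360.6 MPa, ρ = 7980 kg/m³
  silicon carbide: M = 6.16×10⁻³
  stainless steel: M = 2.38×10⁻³
  soda-lime glass: M = 2.23×10⁻³
  bronze: M = 2.13×10⁻³
  copper: M = 1.09×10⁻³
Silicon carbide ranks first.

silicon carbide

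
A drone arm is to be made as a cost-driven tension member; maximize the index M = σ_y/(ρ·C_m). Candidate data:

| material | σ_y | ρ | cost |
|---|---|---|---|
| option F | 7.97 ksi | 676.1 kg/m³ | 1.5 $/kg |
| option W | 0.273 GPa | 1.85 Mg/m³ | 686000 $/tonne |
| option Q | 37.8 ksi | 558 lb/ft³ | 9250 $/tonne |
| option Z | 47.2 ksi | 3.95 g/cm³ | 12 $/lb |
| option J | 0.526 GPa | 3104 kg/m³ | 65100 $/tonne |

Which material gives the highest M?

option F

In SI units:
  option F: σ_y = 54.95 MPa, ρ = 676.1 kg/m³, cost = 1.500 $/kg
  option W: σ_y = 273.0 MPa, ρ = 1850 kg/m³, cost = 686.0 $/kg
  option Q: σ_y = 260.6 MPa, ρ = 8938 kg/m³, cost = 9.250 $/kg
  option Z: σ_y = 325.4 MPa, ρ = 3950 kg/m³, cost = 26.46 $/kg
  option J: σ_y = 526.0 MPa, ρ = 3104 kg/m³, cost = 65.10 $/kg
  option F: M = 54.2 kN·m per $
  option Q: M = 3.15 kN·m per $
  option Z: M = 3.11 kN·m per $
  option J: M = 2.60 kN·m per $
  option W: M = 0.215 kN·m per $
Highest index: option F.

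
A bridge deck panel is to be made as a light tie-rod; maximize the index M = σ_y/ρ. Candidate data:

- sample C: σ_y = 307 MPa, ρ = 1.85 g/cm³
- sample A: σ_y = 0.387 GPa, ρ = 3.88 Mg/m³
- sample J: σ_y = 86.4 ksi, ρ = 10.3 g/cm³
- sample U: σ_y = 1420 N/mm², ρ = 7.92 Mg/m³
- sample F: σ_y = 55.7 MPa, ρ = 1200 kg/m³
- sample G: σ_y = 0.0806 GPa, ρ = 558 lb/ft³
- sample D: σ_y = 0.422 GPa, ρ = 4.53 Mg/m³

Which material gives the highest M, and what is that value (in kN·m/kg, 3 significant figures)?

sample U, M = 179 kN·m/kg

Convert each candidate to consistent units, then evaluate M:
  sample C: σ_y = 307.0 MPa, ρ = 1850 kg/m³
  sample A: σ_y = 387.0 MPa, ρ = 3880 kg/m³
  sample J: σ_y = 595.7 MPa, ρ = 10300 kg/m³
  sample U: σ_y = 1420 MPa, ρ = 7920 kg/m³
  sample F: σ_y = 55.70 MPa, ρ = 1200 kg/m³
  sample G: σ_y = 80.60 MPa, ρ = 8938 kg/m³
  sample D: σ_y = 422.0 MPa, ρ = 4530 kg/m³
  sample U: M = 179 kN·m/kg
  sample C: M = 166 kN·m/kg
  sample A: M = 99.7 kN·m/kg
  sample D: M = 93.2 kN·m/kg
  sample J: M = 57.8 kN·m/kg
  sample F: M = 46.4 kN·m/kg
  sample G: M = 9.02 kN·m/kg
Highest index: sample U.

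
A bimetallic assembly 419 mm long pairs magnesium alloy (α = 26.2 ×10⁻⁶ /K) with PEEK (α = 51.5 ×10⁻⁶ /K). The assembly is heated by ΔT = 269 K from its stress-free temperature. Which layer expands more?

α(magnesium alloy) = 26.2×10⁻⁶/K vs α(PEEK) = 51.5×10⁻⁶/K.
Higher α expands more for the same ΔT: PEEK.

PEEK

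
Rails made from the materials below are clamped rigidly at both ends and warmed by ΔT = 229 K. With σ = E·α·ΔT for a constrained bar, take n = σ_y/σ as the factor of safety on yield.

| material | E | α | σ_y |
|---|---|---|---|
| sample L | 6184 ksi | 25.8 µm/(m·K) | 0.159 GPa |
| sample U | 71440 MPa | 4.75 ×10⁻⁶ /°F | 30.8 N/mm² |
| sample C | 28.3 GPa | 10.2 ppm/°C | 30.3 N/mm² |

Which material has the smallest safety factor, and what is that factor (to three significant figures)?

In consistent units (E in GPa, α in ×10⁻⁶/K, σ_y in MPa):
  sample L: E = 42.64, α = 25.8, σ_y = 159.0 → σ = 252 MPa, n = 0.631
  sample U: E = 71.44, α = 8.55, σ_y = 30.80 → σ = 140 MPa, n = 0.220
  sample C: E = 28.30, α = 10.2, σ_y = 30.30 → σ = 66.1 MPa, n = 0.458
The minimum is sample U at n = 0.220.

sample U, n = 0.220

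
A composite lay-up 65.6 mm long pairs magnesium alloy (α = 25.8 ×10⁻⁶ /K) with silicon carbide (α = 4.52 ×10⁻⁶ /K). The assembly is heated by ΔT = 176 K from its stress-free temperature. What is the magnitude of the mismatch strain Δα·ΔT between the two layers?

Δα = |25.8 − 4.52|×10⁻⁶/K = 21.3×10⁻⁶/K.
Mismatch strain = Δα·ΔT = 21.3×10⁻⁶ × 176.0 = 3.75×10⁻³.

3.75×10⁻³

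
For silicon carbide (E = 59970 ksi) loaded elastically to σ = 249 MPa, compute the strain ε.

E = 59970 ksi = 413.5 GPa = 413500 MPa.
ε = σ/E = 249 / 413500 = 6.02×10⁻⁴.

6.02×10⁻⁴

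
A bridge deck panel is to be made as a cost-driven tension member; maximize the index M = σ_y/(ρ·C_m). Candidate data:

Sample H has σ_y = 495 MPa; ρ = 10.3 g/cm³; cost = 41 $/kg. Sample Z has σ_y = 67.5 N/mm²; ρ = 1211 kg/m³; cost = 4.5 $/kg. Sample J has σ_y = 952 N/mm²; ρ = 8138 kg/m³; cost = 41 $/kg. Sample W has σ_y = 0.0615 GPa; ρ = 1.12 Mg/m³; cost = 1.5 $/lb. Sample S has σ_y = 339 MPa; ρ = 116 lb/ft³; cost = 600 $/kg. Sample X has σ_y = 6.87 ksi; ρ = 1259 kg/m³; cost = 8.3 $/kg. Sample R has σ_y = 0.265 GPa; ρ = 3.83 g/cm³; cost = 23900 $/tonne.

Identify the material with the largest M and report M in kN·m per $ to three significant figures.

sample W, M = 16.6 kN·m per $

Convert each candidate to consistent units, then evaluate M:
  sample H: σ_y = 495.0 MPa, ρ = 10300 kg/m³, cost = 41.00 $/kg
  sample Z: σ_y = 67.50 MPa, ρ = 1211 kg/m³, cost = 4.500 $/kg
  sample J: σ_y = 952.0 MPa, ρ = 8138 kg/m³, cost = 41.00 $/kg
  sample W: σ_y = 61.50 MPa, ρ = 1120 kg/m³, cost = 3.307 $/kg
  sample S: σ_y = 339.0 MPa, ρ = 1858 kg/m³, cost = 600.0 $/kg
  sample X: σ_y = 47.37 MPa, ρ = 1259 kg/m³, cost = 8.300 $/kg
  sample R: σ_y = 265.0 MPa, ρ = 3830 kg/m³, cost = 23.90 $/kg
  sample W: M = 16.6 kN·m per $
  sample Z: M = 12.4 kN·m per $
  sample X: M = 4.53 kN·m per $
  sample R: M = 2.90 kN·m per $
  sample J: M = 2.85 kN·m per $
  sample H: M = 1.17 kN·m per $
  sample S: M = 0.304 kN·m per $
Highest index: sample W.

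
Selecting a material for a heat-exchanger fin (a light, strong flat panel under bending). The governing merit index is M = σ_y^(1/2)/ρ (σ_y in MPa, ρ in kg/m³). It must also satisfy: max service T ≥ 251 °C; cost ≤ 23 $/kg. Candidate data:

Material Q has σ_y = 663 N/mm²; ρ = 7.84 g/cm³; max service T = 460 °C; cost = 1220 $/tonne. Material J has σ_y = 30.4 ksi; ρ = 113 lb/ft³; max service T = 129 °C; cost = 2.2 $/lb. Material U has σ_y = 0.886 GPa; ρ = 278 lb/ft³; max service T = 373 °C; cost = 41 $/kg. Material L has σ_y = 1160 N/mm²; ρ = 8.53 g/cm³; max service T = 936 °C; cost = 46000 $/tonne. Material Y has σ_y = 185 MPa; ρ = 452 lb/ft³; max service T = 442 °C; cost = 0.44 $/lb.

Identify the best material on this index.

Screen on constraints: max service T ≥ 251 °C; cost ≤ 23 $/kg. Survivors: material Q, material Y.
After converting to SI:
  material Q: σ_y = 663.0 MPa, ρ = 7840 kg/m³
  material Y: σ_y = 185.0 MPa, ρ = 7240 kg/m³
  material Q: M = 3.28×10⁻³
  material Y: M = 1.88×10⁻³
Highest index: material Q.

material Q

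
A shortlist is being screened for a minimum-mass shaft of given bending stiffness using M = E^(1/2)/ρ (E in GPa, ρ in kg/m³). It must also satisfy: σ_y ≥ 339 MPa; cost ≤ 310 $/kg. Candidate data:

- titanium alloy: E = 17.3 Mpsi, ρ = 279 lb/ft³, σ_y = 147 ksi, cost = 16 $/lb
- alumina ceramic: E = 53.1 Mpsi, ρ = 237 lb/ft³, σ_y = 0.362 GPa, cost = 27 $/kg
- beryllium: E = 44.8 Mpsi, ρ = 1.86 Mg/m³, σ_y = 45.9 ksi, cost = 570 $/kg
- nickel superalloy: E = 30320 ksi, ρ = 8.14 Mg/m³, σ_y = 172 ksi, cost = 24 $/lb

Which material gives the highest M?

Screen on constraints: σ_y ≥ 339 MPa; cost ≤ 310 $/kg. Survivors: titanium alloy, alumina ceramic, nickel superalloy.
In SI units:
  titanium alloy: E = 119.3 GPa, ρ = 4469 kg/m³
  alumina ceramic: E = 366.1 GPa, ρ = 3796 kg/m³
  nickel superalloy: E = 209.0 GPa, ρ = 8140 kg/m³
  alumina ceramic: M = 5.04×10⁻³
  titanium alloy: M = 2.44×10⁻³
  nickel superalloy: M = 1.78×10⁻³
Highest index: alumina ceramic.

alumina ceramic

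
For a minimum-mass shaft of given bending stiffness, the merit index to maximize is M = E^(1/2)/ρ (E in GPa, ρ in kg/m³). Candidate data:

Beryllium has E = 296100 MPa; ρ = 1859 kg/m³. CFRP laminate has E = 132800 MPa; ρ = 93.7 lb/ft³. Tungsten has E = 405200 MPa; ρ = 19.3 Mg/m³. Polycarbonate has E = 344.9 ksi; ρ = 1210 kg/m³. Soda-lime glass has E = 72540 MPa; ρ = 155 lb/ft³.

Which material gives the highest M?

beryllium

After converting to SI:
  beryllium: E = 296.1 GPa, ρ = 1859 kg/m³
  CFRP laminate: E = 132.8 GPa, ρ = 1501 kg/m³
  tungsten: E = 405.2 GPa, ρ = 19300 kg/m³
  polycarbonate: E = 2.378 GPa, ρ = 1210 kg/m³
  soda-lime glass: E = 72.54 GPa, ρ = 2483 kg/m³
  beryllium: M = 9.26×10⁻³
  CFRP laminate: M = 7.68×10⁻³
  soda-lime glass: M = 3.43×10⁻³
  polycarbonate: M = 1.27×10⁻³
  tungsten: M = 1.04×10⁻³
Beryllium ranks first.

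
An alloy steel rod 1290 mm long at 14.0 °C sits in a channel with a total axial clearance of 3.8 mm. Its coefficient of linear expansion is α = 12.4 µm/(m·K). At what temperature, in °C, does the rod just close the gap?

252 °C

α·L₀·ΔT = 3.8 mm ⇒ ΔT = 3.8 / (12.4×10⁻⁶ × 1290.0) = 237.6 K.
T = 14.0 + 237.6 = 251.6 °C.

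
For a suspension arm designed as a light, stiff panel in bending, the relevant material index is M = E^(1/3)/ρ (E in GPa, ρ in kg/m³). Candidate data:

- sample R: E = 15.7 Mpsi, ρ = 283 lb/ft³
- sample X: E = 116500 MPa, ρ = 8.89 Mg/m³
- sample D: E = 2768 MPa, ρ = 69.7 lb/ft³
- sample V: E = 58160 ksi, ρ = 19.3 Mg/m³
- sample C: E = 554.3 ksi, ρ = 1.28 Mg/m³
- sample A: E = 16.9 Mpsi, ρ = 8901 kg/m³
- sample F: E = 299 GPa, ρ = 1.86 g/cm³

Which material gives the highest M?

sample F

In SI units:
  sample R: E = 108.2 GPa, ρ = 4533 kg/m³
  sample X: E = 116.5 GPa, ρ = 8890 kg/m³
  sample D: E = 2.768 GPa, ρ = 1116 kg/m³
  sample V: E = 401.0 GPa, ρ = 19300 kg/m³
  sample C: E = 3.822 GPa, ρ = 1280 kg/m³
  sample A: E = 116.5 GPa, ρ = 8901 kg/m³
  sample F: E = 299.0 GPa, ρ = 1860 kg/m³
  sample F: M = 3.60×10⁻³
  sample D: M = 1.26×10⁻³
  sample C: M = 1.22×10⁻³
  sample R: M = 1.05×10⁻³
  sample X: M = 0.549×10⁻³
  sample A: M = 0.549×10⁻³
  sample V: M = 0.382×10⁻³
The maximum is for sample F.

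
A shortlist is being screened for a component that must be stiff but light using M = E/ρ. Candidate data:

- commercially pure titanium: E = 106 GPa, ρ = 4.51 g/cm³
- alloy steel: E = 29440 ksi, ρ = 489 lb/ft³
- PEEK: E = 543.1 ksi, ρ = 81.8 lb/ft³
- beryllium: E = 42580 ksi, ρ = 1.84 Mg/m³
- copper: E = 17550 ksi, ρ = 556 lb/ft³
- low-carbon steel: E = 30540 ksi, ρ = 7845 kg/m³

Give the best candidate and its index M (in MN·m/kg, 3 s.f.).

Normalizing units and computing the index:
  commercially pure titanium: E = 106.0 GPa, ρ = 4510 kg/m³
  alloy steel: E = 203.0 GPa, ρ = 7833 kg/m³
  PEEK: E = 3.745 GPa, ρ = 1310 kg/m³
  beryllium: E = 293.6 GPa, ρ = 1840 kg/m³
  copper: E = 121.0 GPa, ρ = 8906 kg/m³
  low-carbon steel: E = 210.6 GPa, ρ = 7845 kg/m³
  beryllium: M = 160 MN·m/kg
  low-carbon steel: M = 26.8 MN·m/kg
  alloy steel: M = 25.9 MN·m/kg
  commercially pure titanium: M = 23.5 MN·m/kg
  copper: M = 13.6 MN·m/kg
  PEEK: M = 2.86 MN·m/kg
Beryllium has the largest M.

beryllium, M = 160 MN·m/kg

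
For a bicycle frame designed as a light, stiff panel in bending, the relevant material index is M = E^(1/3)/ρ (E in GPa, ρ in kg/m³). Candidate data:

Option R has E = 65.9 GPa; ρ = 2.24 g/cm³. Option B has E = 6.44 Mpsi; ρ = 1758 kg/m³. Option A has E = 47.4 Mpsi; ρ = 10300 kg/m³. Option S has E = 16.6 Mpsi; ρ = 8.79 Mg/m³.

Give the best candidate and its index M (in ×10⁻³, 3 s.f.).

Convert each candidate to consistent units, then evaluate M:
  option R: E = 65.90 GPa, ρ = 2240 kg/m³
  option B: E = 44.40 GPa, ρ = 1758 kg/m³
  option A: E = 326.8 GPa, ρ = 10300 kg/m³
  option S: E = 114.5 GPa, ρ = 8790 kg/m³
  option B: M = 2.01×10⁻³
  option R: M = 1.80×10⁻³
  option A: M = 0.669×10⁻³
  option S: M = 0.552×10⁻³
Option B ranks first.

option B, M = 2.01×10⁻³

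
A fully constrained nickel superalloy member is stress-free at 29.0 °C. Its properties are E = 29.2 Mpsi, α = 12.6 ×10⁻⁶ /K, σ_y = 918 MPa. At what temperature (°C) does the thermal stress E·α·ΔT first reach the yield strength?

391 °C

E = 29.2 Mpsi = 201.3 GPa.
E·α·ΔT = 918.0 MPa ⇒ ΔT = 918.0 / (201.3×10³ × 12.6×10⁻⁶) = 361.9 K.
T = 29.0 + 361.9 = 390.9 °C.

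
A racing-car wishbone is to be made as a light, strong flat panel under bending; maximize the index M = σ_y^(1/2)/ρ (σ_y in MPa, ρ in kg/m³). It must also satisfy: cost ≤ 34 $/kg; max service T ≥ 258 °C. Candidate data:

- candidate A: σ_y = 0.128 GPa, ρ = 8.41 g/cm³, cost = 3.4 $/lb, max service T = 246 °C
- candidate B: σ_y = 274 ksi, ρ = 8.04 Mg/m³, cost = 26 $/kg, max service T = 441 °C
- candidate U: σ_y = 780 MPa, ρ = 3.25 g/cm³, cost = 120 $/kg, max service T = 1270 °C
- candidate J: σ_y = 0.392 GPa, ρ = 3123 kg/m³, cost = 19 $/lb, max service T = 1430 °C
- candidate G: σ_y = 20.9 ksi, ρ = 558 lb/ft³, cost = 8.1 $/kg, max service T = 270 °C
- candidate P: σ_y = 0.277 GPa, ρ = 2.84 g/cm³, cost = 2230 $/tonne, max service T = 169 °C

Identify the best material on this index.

candidate B

Screen on constraints: cost ≤ 34 $/kg; max service T ≥ 258 °C. Survivors: candidate B, candidate G.
After converting to SI:
  candidate B: σ_y = 1889 MPa, ρ = 8040 kg/m³
  candidate G: σ_y = 144.1 MPa, ρ = 8938 kg/m³
  candidate B: M = 5.41×10⁻³
  candidate G: M = 1.34×10⁻³
Highest index: candidate B.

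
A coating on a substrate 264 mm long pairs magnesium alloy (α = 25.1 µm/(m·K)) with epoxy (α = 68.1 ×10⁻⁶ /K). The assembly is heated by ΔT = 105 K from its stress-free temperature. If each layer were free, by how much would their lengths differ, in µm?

1190 µm

Δα = |25.1 − 68.1|×10⁻⁶/K = 43.0×10⁻⁶/K.
ΔL_mismatch = Δα·L·ΔT = 43.0×10⁻⁶ × 264.0 mm × 105.0 K = 1190 µm.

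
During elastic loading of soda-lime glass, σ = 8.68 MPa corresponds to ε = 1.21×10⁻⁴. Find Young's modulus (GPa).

71.7 GPa

E = σ/ε = 8.68 MPa / 1.21×10⁻⁴ = 71740 MPa = 71.7 GPa.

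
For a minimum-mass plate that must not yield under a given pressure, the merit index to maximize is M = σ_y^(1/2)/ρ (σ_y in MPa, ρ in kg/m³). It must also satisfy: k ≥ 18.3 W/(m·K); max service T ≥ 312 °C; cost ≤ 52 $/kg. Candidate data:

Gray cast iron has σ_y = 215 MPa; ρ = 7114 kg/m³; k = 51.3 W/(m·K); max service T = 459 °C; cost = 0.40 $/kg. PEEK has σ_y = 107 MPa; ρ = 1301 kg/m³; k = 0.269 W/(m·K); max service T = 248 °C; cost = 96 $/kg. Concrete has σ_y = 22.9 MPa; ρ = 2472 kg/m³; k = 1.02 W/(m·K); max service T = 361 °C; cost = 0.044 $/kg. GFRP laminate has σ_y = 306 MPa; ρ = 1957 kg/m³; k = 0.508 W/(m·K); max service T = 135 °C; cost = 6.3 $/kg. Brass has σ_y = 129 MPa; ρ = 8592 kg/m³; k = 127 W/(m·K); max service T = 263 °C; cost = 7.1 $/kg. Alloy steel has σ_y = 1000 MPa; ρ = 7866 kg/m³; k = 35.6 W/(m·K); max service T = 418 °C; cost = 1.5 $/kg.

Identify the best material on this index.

alloy steel

Screen on constraints: k ≥ 18.3 W/(m·K); max service T ≥ 312 °C; cost ≤ 52 $/kg. Survivors: gray cast iron, alloy steel.
Per-candidate index values:
  alloy steel: M = 4.02×10⁻³
  gray cast iron: M = 2.06×10⁻³
Alloy steel has the largest M.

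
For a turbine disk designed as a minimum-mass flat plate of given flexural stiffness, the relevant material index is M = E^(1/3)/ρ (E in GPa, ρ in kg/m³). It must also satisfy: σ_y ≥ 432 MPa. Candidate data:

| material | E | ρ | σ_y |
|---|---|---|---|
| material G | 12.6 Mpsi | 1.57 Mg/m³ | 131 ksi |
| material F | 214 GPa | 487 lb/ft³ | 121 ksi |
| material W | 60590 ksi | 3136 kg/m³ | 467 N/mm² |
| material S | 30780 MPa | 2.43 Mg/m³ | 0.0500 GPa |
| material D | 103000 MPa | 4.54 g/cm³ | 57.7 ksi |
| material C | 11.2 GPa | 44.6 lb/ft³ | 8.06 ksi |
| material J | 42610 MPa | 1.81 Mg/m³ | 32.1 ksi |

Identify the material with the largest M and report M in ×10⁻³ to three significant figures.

Screen on constraints: σ_y ≥ 432 MPa. Survivors: material G, material F, material W.
After converting to SI:
  material G: E = 86.87 GPa, ρ = 1570 kg/m³
  material F: E = 214.0 GPa, ρ = 7801 kg/m³
  material W: E = 417.8 GPa, ρ = 3136 kg/m³
  material G: M = 2.82×10⁻³
  material W: M = 2.38×10⁻³
  material F: M = 0.767×10⁻³
Material G has the largest M.

material G, M = 2.82×10⁻³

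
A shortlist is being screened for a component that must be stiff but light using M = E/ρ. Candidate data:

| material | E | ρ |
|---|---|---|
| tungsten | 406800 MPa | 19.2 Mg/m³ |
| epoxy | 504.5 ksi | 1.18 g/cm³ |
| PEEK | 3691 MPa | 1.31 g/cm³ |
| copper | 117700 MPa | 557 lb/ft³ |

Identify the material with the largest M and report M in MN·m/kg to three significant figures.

tungsten, M = 21.2 MN·m/kg

In SI units:
  tungsten: E = 406.8 GPa, ρ = 19200 kg/m³
  epoxy: E = 3.478 GPa, ρ = 1180 kg/m³
  PEEK: E = 3.691 GPa, ρ = 1310 kg/m³
  copper: E = 117.7 GPa, ρ = 8922 kg/m³
  tungsten: M = 21.2 MN·m/kg
  copper: M = 13.2 MN·m/kg
  epoxy: M = 2.95 MN·m/kg
  PEEK: M = 2.82 MN·m/kg
Highest index: tungsten.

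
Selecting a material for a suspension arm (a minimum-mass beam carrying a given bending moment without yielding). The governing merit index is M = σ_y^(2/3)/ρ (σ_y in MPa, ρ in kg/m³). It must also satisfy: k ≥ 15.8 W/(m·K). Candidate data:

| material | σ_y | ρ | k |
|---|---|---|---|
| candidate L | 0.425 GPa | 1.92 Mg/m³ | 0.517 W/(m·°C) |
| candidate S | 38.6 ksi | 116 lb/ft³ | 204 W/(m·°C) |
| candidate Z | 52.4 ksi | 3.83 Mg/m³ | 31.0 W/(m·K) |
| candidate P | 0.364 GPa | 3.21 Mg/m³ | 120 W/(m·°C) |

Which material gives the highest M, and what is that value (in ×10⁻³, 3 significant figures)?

Screen on constraints: k ≥ 15.8 W/(m·K). Survivors: candidate S, candidate Z, candidate P.
Convert each candidate to consistent units, then evaluate M:
  candidate S: σ_y = 266.1 MPa, ρ = 1858 kg/m³
  candidate Z: σ_y = 361.3 MPa, ρ = 3830 kg/m³
  candidate P: σ_y = 364.0 MPa, ρ = 3210 kg/m³
  candidate S: M = 22.3×10⁻³
  candidate P: M = 15.9×10⁻³
  candidate Z: M = 13.2×10⁻³
Candidate S has the largest M.

candidate S, M = 22.3×10⁻³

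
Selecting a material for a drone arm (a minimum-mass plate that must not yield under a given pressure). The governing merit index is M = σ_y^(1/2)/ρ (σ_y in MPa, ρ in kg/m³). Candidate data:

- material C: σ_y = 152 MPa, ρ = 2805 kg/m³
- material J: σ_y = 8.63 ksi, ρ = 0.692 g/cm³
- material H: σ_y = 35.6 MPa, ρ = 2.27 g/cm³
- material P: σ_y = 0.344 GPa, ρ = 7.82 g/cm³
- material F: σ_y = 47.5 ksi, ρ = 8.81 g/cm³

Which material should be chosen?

In SI units:
  material C: σ_y = 152.0 MPa, ρ = 2805 kg/m³
  material J: σ_y = 59.50 MPa, ρ = 692.0 kg/m³
  material H: σ_y = 35.60 MPa, ρ = 2270 kg/m³
  material P: σ_y = 344.0 MPa, ρ = 7820 kg/m³
  material F: σ_y = 327.5 MPa, ρ = 8810 kg/m³
  material J: M = 11.1×10⁻³
  material C: M = 4.40×10⁻³
  material H: M = 2.63×10⁻³
  material P: M = 2.37×10⁻³
  material F: M = 2.05×10⁻³
The maximum is for material J.

material J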